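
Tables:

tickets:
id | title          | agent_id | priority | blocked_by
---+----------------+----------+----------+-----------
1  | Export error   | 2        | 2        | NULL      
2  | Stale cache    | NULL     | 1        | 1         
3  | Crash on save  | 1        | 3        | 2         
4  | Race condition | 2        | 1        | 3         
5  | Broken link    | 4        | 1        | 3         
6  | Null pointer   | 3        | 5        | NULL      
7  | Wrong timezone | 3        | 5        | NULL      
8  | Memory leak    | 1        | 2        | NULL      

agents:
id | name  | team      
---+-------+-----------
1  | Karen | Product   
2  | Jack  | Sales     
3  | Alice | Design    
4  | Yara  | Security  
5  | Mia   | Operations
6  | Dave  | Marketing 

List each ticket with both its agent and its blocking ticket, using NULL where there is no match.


Two LEFT JOINs from the same base table tickets: one to agents via agent_id, one to tickets itself via blocked_by. Both are LEFT so every ticket is preserved.
Match against agents:
  - ticket 1 (Export error): agent_id=2 -> matches Jack
  - ticket 2 (Stale cache): agent_id=NULL, no match -> kept with NULL
  - ticket 3 (Crash on save): agent_id=1 -> matches Karen
  - ticket 4 (Race condition): agent_id=2 -> matches Jack
  - ticket 5 (Broken link): agent_id=4 -> matches Yara
  - ticket 6 (Null pointer): agent_id=3 -> matches Alice
  - ticket 7 (Wrong timezone): agent_id=3 -> matches Alice
  - ticket 8 (Memory leak): agent_id=1 -> matches Karen
Match against tickets (self):
  - ticket 1 (Export error): blocked_by=NULL -> NULL
  - ticket 2 (Stale cache): blocked_by=1 -> Export error
  - ticket 3 (Crash on save): blocked_by=2 -> Stale cache
  - ticket 4 (Race condition): blocked_by=3 -> Crash on save
  - ticket 5 (Broken link): blocked_by=3 -> Crash on save
  - ticket 6 (Null pointer): blocked_by=NULL -> NULL
  - ticket 7 (Wrong timezone): blocked_by=NULL -> NULL
  - ticket 8 (Memory leak): blocked_by=NULL -> NULL

SQL:
SELECT a.title, b.name AS agent, c.title AS blocked_by
FROM tickets a
LEFT JOIN agents b ON a.agent_id = b.id
LEFT JOIN tickets c ON a.blocked_by = c.id

Result:
title          | agent | blocked_by   
---------------+-------+--------------
Export error   | Jack  | NULL         
Stale cache    | NULL  | Export error 
Crash on save  | Karen | Stale cache  
Race condition | Jack  | Crash on save
Broken link    | Yara  | Crash on save
Null pointer   | Alice | NULL         
Wrong timezone | Alice | NULL         
Memory leak    | Karen | NULL         


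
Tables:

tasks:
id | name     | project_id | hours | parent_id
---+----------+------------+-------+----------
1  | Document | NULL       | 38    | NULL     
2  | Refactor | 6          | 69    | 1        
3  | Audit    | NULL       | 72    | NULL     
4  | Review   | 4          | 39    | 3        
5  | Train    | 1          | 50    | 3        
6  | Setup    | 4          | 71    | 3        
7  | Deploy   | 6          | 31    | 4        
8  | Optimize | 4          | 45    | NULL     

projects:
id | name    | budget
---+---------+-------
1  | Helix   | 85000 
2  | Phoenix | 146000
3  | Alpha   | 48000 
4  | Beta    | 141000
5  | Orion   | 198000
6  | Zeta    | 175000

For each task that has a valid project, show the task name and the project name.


INNER JOIN keeps only tasks rows whose project_id matches an id in projects. Walk through each task:
  - task 1 (Document): project_id=NULL, no match -> dropped
  - task 2 (Refactor): project_id=6 -> matches Zeta
  - task 3 (Audit): project_id=NULL, no match -> dropped
  - task 4 (Review): project_id=4 -> matches Beta
  - task 5 (Train): project_id=1 -> matches Helix
  - task 6 (Setup): project_id=4 -> matches Beta
  - task 7 (Deploy): project_id=6 -> matches Zeta
  - task 8 (Optimize): project_id=4 -> matches Beta
So 2 of 8 rows are dropped.

SQL:
SELECT a.name, b.name AS project
FROM tasks a
INNER JOIN projects b ON a.project_id = b.id

Result:
name     | project
---------+--------
Refactor | Zeta   
Review   | Beta   
Train    | Helix  
Setup    | Beta   
Deploy   | Zeta   
Optimize | Beta   


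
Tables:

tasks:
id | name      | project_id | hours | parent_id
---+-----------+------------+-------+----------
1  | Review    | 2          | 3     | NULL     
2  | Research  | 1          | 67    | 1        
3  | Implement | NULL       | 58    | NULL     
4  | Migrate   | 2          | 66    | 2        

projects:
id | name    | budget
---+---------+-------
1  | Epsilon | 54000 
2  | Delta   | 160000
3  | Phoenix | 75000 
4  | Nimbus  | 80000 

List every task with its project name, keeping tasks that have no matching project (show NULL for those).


LEFT JOIN keeps every row from tasks (the left table); where project_id has no match in projects, the project columns become NULL. Walk through each task:
  - task 1 (Review): project_id=2 -> matches Delta
  - task 2 (Research): project_id=1 -> matches Epsilon
  - task 3 (Implement): project_id=NULL, no match -> kept with NULL
  - task 4 (Migrate): project_id=2 -> matches Delta
All 4 rows appear; 1 has NULL project.

SQL:
SELECT a.name, b.name AS project
FROM tasks a
LEFT JOIN projects b ON a.project_id = b.id

Result:
name      | project
----------+--------
Review    | Delta  
Research  | Epsilon
Implement | NULL   
Migrate   | Delta  


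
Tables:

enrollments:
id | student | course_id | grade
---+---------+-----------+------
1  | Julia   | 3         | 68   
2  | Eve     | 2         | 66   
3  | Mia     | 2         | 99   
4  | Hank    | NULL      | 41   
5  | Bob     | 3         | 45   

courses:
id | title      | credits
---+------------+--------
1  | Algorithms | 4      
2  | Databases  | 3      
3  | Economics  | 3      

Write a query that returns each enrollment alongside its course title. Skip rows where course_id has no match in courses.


INNER JOIN keeps only enrollments rows whose course_id matches an id in courses. Walk through each enrollment:
  - enrollment 1 (Julia): course_id=3 -> matches Economics
  - enrollment 2 (Eve): course_id=2 -> matches Databases
  - enrollment 3 (Mia): course_id=2 -> matches Databases
  - enrollment 4 (Hank): course_id=NULL, no match -> dropped
  - enrollment 5 (Bob): course_id=3 -> matches Economics
So 1 of 5 rows is dropped.

SQL:
SELECT a.student, b.title AS course
FROM enrollments a
INNER JOIN courses b ON a.course_id = b.id

Result:
student | course   
--------+----------
Julia   | Economics
Eve     | Databases
Mia     | Databases
Bob     | Economics


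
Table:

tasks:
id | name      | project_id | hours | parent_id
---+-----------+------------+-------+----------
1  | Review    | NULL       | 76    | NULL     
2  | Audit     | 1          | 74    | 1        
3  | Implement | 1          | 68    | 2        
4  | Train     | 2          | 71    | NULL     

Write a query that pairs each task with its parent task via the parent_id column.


This is a self-join: tasks is joined to a second copy of itself, matching each row's parent_id to another row's id. Use LEFT JOIN so rows with parent_id=NULL are kept.
  - task 1 (Review): parent_id=NULL -> NULL
  - task 2 (Audit): parent_id=1 -> Review
  - task 3 (Implement): parent_id=2 -> Audit
  - task 4 (Train): parent_id=NULL -> NULL

SQL:
SELECT a.name AS item, b.name AS parent
FROM tasks a
LEFT JOIN tasks b ON a.parent_id = b.id

Result:
item      | parent
----------+-------
Review    | NULL  
Audit     | Review
Implement | Audit 
Train     | NULL  


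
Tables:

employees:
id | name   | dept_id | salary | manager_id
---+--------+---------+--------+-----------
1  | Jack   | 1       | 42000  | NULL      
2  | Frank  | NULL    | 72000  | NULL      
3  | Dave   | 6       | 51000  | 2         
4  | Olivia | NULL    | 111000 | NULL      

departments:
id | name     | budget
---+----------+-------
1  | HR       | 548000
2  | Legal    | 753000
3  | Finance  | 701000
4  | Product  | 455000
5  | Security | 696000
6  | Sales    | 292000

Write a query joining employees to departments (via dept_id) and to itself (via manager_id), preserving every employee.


Two LEFT JOINs from the same base table employees: one to departments via dept_id, one to employees itself via manager_id. Both are LEFT so every employee is preserved.
Match against departments:
  - employee 1 (Jack): dept_id=1 -> matches HR
  - employee 2 (Frank): dept_id=NULL, no match -> kept with NULL
  - employee 3 (Dave): dept_id=6 -> matches Sales
  - employee 4 (Olivia): dept_id=NULL, no match -> kept with NULL
Match against employees (self):
  - employee 1 (Jack): manager_id=NULL -> NULL
  - employee 2 (Frank): manager_id=NULL -> NULL
  - employee 3 (Dave): manager_id=2 -> Frank
  - employee 4 (Olivia): manager_id=NULL -> NULL

SQL:
SELECT a.name, b.name AS department, c.name AS manager
FROM employees a
LEFT JOIN departments b ON a.dept_id = b.id
LEFT JOIN employees c ON a.manager_id = c.id

Result:
name   | department | manager
-------+------------+--------
Jack   | HR         | NULL   
Frank  | NULL       | NULL   
Dave   | Sales      | Frank  
Olivia | NULL       | NULL   


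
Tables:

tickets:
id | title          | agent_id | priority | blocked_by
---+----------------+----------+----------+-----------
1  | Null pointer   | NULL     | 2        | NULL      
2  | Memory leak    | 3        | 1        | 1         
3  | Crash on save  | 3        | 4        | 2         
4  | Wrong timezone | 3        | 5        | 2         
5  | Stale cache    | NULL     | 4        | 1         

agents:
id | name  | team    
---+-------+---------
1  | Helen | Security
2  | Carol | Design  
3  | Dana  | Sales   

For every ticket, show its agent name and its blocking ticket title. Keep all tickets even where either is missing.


Two LEFT JOINs from the same base table tickets: one to agents via agent_id, one to tickets itself via blocked_by. Both are LEFT so every ticket is preserved.
Match against agents:
  - ticket 1 (Null pointer): agent_id=NULL, no match -> kept with NULL
  - ticket 2 (Memory leak): agent_id=3 -> matches Dana
  - ticket 3 (Crash on save): agent_id=3 -> matches Dana
  - ticket 4 (Wrong timezone): agent_id=3 -> matches Dana
  - ticket 5 (Stale cache): agent_id=NULL, no match -> kept with NULL
Match against tickets (self):
  - ticket 1 (Null pointer): blocked_by=NULL -> NULL
  - ticket 2 (Memory leak): blocked_by=1 -> Null pointer
  - ticket 3 (Crash on save): blocked_by=2 -> Memory leak
  - ticket 4 (Wrong timezone): blocked_by=2 -> Memory leak
  - ticket 5 (Stale cache): blocked_by=1 -> Null pointer

SQL:
SELECT a.title, b.name AS agent, c.title AS blocked_by
FROM tickets a
LEFT JOIN agents b ON a.agent_id = b.id
LEFT JOIN tickets c ON a.blocked_by = c.id

Result:
title          | agent | blocked_by  
---------------+-------+-------------
Null pointer   | NULL  | NULL        
Memory leak    | Dana  | Null pointer
Crash on save  | Dana  | Memory leak 
Wrong timezone | Dana  | Memory leak 
Stale cache    | NULL  | Null pointer


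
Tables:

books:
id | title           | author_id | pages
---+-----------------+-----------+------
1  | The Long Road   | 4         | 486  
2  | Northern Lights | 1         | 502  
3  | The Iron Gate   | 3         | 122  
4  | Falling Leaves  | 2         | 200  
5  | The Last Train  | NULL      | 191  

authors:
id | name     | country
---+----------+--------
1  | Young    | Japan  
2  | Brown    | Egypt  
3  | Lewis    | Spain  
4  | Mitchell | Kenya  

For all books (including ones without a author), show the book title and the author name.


LEFT JOIN keeps every row from books (the left table); where author_id has no match in authors, the author columns become NULL. Walk through each book:
  - book 1 (The Long Road): author_id=4 -> matches Mitchell
  - book 2 (Northern Lights): author_id=1 -> matches Young
  - book 3 (The Iron Gate): author_id=3 -> matches Lewis
  - book 4 (Falling Leaves): author_id=2 -> matches Brown
  - book 5 (The Last Train): author_id=NULL, no match -> kept with NULL
All 5 rows appear; 1 has NULL author.

SQL:
SELECT a.title, b.name AS author
FROM books a
LEFT JOIN authors b ON a.author_id = b.id

Result:
title           | author  
----------------+---------
The Long Road   | Mitchell
Northern Lights | Young   
The Iron Gate   | Lewis   
Falling Leaves  | Brown   
The Last Train  | NULL    


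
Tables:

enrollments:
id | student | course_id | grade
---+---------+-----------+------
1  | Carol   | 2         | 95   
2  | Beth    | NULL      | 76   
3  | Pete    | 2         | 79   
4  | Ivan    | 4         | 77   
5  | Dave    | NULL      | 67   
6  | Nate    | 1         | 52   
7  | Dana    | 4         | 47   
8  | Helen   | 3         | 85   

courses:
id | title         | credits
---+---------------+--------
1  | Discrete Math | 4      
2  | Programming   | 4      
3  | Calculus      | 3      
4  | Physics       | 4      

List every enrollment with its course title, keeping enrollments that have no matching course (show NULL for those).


LEFT JOIN keeps every row from enrollments (the left table); where course_id has no match in courses, the course columns become NULL. Walk through each enrollment:
  - enrollment 1 (Carol): course_id=2 -> matches Programming
  - enrollment 2 (Beth): course_id=NULL, no match -> kept with NULL
  - enrollment 3 (Pete): course_id=2 -> matches Programming
  - enrollment 4 (Ivan): course_id=4 -> matches Physics
  - enrollment 5 (Dave): course_id=NULL, no match -> kept with NULL
  - enrollment 6 (Nate): course_id=1 -> matches Discrete Math
  - enrollment 7 (Dana): course_id=4 -> matches Physics
  - enrollment 8 (Helen): course_id=3 -> matches Calculus
All 8 rows appear; 2 have NULL course.

SQL:
SELECT a.student, b.title AS course
FROM enrollments a
LEFT JOIN courses b ON a.course_id = b.id

Result:
student | course       
--------+--------------
Carol   | Programming  
Beth    | NULL         
Pete    | Programming  
Ivan    | Physics      
Dave    | NULL         
Nate    | Discrete Math
Dana    | Physics      
Helen   | Calculus     


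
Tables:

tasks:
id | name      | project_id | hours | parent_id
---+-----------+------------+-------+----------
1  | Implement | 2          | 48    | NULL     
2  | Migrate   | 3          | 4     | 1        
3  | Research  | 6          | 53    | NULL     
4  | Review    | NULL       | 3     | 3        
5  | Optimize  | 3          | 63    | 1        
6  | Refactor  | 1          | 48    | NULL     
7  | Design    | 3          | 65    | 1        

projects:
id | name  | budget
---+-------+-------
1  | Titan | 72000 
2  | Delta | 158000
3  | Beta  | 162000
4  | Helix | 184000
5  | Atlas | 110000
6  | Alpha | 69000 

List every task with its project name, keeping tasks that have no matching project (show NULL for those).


LEFT JOIN keeps every row from tasks (the left table); where project_id has no match in projects, the project columns become NULL. Walk through each task:
  - task 1 (Implement): project_id=2 -> matches Delta
  - task 2 (Migrate): project_id=3 -> matches Beta
  - task 3 (Research): project_id=6 -> matches Alpha
  - task 4 (Review): project_id=NULL, no match -> kept with NULL
  - task 5 (Optimize): project_id=3 -> matches Beta
  - task 6 (Refactor): project_id=1 -> matches Titan
  - task 7 (Design): project_id=3 -> matches Beta
All 7 rows appear; 1 has NULL project.

SQL:
SELECT a.name, b.name AS project
FROM tasks a
LEFT JOIN projects b ON a.project_id = b.id

Result:
name      | project
----------+--------
Implement | Delta  
Migrate   | Beta   
Research  | Alpha  
Review    | NULL   
Optimize  | Beta   
Refactor  | Titan  
Design    | Beta   


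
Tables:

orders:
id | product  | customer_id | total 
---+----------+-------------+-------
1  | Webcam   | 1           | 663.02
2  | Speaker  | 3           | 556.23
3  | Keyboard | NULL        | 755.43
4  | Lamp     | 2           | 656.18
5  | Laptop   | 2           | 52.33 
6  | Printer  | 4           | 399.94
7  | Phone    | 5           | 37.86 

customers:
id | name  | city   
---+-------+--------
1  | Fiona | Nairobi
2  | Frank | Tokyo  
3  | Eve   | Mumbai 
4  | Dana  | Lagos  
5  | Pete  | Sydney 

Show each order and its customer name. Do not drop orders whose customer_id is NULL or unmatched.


LEFT JOIN keeps every row from orders (the left table); where customer_id has no match in customers, the customer columns become NULL. Walk through each order:
  - order 1 (Webcam): customer_id=1 -> matches Fiona
  - order 2 (Speaker): customer_id=3 -> matches Eve
  - order 3 (Keyboard): customer_id=NULL, no match -> kept with NULL
  - order 4 (Lamp): customer_id=2 -> matches Frank
  - order 5 (Laptop): customer_id=2 -> matches Frank
  - order 6 (Printer): customer_id=4 -> matches Dana
  - order 7 (Phone): customer_id=5 -> matches Pete
All 7 rows appear; 1 has NULL customer.

SQL:
SELECT a.product, b.name AS customer
FROM orders a
LEFT JOIN customers b ON a.customer_id = b.id

Result:
product  | customer
---------+---------
Webcam   | Fiona   
Speaker  | Eve     
Keyboard | NULL    
Lamp     | Frank   
Laptop   | Frank   
Printer  | Dana    
Phone    | Pete    


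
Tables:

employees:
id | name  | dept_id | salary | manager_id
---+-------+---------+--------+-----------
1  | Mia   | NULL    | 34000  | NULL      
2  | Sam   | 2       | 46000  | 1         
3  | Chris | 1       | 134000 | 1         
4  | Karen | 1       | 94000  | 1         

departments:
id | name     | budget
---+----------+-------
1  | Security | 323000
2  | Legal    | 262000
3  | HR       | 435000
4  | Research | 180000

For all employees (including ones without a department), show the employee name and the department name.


LEFT JOIN keeps every row from employees (the left table); where dept_id has no match in departments, the department columns become NULL. Walk through each employee:
  - employee 1 (Mia): dept_id=NULL, no match -> kept with NULL
  - employee 2 (Sam): dept_id=2 -> matches Legal
  - employee 3 (Chris): dept_id=1 -> matches Security
  - employee 4 (Karen): dept_id=1 -> matches Security
All 4 rows appear; 1 has NULL department.

SQL:
SELECT a.name, b.name AS department
FROM employees a
LEFT JOIN departments b ON a.dept_id = b.id

Result:
name  | department
------+-----------
Mia   | NULL      
Sam   | Legal     
Chris | Security  
Karen | Security  


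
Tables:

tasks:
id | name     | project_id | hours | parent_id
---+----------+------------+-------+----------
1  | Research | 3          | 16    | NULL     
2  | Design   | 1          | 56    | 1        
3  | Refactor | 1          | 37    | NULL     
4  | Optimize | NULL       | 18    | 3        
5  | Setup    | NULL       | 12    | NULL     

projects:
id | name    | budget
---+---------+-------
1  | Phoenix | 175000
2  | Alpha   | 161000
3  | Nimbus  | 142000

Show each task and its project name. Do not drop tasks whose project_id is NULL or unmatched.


LEFT JOIN keeps every row from tasks (the left table); where project_id has no match in projects, the project columns become NULL. Walk through each task:
  - task 1 (Research): project_id=3 -> matches Nimbus
  - task 2 (Design): project_id=1 -> matches Phoenix
  - task 3 (Refactor): project_id=1 -> matches Phoenix
  - task 4 (Optimize): project_id=NULL, no match -> kept with NULL
  - task 5 (Setup): project_id=NULL, no match -> kept with NULL
All 5 rows appear; 2 have NULL project.

SQL:
SELECT a.name, b.name AS project
FROM tasks a
LEFT JOIN projects b ON a.project_id = b.id

Result:
name     | project
---------+--------
Research | Nimbus 
Design   | Phoenix
Refactor | Phoenix
Optimize | NULL   
Setup    | NULL   


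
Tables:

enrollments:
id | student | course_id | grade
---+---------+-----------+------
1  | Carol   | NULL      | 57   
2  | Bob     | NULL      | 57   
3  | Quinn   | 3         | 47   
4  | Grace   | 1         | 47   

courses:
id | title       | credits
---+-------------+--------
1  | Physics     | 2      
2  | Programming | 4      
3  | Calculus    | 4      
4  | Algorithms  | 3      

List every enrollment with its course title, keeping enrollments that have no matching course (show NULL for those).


LEFT JOIN keeps every row from enrollments (the left table); where course_id has no match in courses, the course columns become NULL. Walk through each enrollment:
  - enrollment 1 (Carol): course_id=NULL, no match -> kept with NULL
  - enrollment 2 (Bob): course_id=NULL, no match -> kept with NULL
  - enrollment 3 (Quinn): course_id=3 -> matches Calculus
  - enrollment 4 (Grace): course_id=1 -> matches Physics
All 4 rows appear; 2 have NULL course.

SQL:
SELECT a.student, b.title AS course
FROM enrollments a
LEFT JOIN courses b ON a.course_id = b.id

Result:
student | course  
--------+---------
Carol   | NULL    
Bob     | NULL    
Quinn   | Calculus
Grace   | Physics 


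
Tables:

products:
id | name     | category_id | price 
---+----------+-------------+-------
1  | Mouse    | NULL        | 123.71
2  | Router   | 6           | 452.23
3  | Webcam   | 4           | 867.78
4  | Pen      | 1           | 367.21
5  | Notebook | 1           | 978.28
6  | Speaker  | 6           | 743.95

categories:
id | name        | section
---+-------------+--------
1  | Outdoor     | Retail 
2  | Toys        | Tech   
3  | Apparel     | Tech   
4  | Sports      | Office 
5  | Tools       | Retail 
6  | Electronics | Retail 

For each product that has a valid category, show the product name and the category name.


INNER JOIN keeps only products rows whose category_id matches an id in categories. Walk through each product:
  - product 1 (Mouse): category_id=NULL, no match -> dropped
  - product 2 (Router): category_id=6 -> matches Electronics
  - product 3 (Webcam): category_id=4 -> matches Sports
  - product 4 (Pen): category_id=1 -> matches Outdoor
  - product 5 (Notebook): category_id=1 -> matches Outdoor
  - product 6 (Speaker): category_id=6 -> matches Electronics
So 1 of 6 rows is dropped.

SQL:
SELECT a.name, b.name AS category
FROM products a
INNER JOIN categories b ON a.category_id = b.id

Result:
name     | category   
---------+------------
Router   | Electronics
Webcam   | Sports     
Pen      | Outdoor    
Notebook | Outdoor    
Speaker  | Electronics


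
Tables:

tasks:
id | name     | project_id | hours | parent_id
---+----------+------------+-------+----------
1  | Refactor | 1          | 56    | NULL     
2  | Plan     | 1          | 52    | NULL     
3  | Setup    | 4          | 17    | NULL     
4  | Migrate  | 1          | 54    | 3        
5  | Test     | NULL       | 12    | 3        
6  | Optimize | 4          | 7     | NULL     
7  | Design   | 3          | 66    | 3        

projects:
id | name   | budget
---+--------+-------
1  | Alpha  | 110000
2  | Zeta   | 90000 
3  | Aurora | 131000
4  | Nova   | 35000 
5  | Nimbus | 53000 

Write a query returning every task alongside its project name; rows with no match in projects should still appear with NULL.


LEFT JOIN keeps every row from tasks (the left table); where project_id has no match in projects, the project columns become NULL. Walk through each task:
  - task 1 (Refactor): project_id=1 -> matches Alpha
  - task 2 (Plan): project_id=1 -> matches Alpha
  - task 3 (Setup): project_id=4 -> matches Nova
  - task 4 (Migrate): project_id=1 -> matches Alpha
  - task 5 (Test): project_id=NULL, no match -> kept with NULL
  - task 6 (Optimize): project_id=4 -> matches Nova
  - task 7 (Design): project_id=3 -> matches Aurora
All 7 rows appear; 1 has NULL project.

SQL:
SELECT a.name, b.name AS project
FROM tasks a
LEFT JOIN projects b ON a.project_id = b.id

Result:
name     | project
---------+--------
Refactor | Alpha  
Plan     | Alpha  
Setup    | Nova   
Migrate  | Alpha  
Test     | NULL   
Optimize | Nova   
Design   | Aurora 


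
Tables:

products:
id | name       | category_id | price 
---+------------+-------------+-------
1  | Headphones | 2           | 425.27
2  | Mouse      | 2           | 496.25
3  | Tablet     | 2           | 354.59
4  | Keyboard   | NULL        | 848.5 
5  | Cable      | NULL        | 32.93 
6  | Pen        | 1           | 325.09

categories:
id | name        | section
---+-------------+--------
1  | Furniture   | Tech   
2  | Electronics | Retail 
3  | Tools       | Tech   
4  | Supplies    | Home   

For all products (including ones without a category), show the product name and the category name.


LEFT JOIN keeps every row from products (the left table); where category_id has no match in categories, the category columns become NULL. Walk through each product:
  - product 1 (Headphones): category_id=2 -> matches Electronics
  - product 2 (Mouse): category_id=2 -> matches Electronics
  - product 3 (Tablet): category_id=2 -> matches Electronics
  - product 4 (Keyboard): category_id=NULL, no match -> kept with NULL
  - product 5 (Cable): category_id=NULL, no match -> kept with NULL
  - product 6 (Pen): category_id=1 -> matches Furniture
All 6 rows appear; 2 have NULL category.

SQL:
SELECT a.name, b.name AS category
FROM products a
LEFT JOIN categories b ON a.category_id = b.id

Result:
name       | category   
-----------+------------
Headphones | Electronics
Mouse      | Electronics
Tablet     | Electronics
Keyboard   | NULL       
Cable      | NULL       
Pen        | Furniture  


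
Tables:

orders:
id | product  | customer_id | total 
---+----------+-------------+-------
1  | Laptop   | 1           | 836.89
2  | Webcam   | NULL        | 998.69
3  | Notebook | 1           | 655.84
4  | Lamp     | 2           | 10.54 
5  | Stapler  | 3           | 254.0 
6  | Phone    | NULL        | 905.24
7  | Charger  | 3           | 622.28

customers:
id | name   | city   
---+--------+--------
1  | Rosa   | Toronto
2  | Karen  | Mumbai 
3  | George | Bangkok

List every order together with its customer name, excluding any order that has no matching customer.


INNER JOIN keeps only orders rows whose customer_id matches an id in customers. Walk through each order:
  - order 1 (Laptop): customer_id=1 -> matches Rosa
  - order 2 (Webcam): customer_id=NULL, no match -> dropped
  - order 3 (Notebook): customer_id=1 -> matches Rosa
  - order 4 (Lamp): customer_id=2 -> matches Karen
  - order 5 (Stapler): customer_id=3 -> matches George
  - order 6 (Phone): customer_id=NULL, no match -> dropped
  - order 7 (Charger): customer_id=3 -> matches George
So 2 of 7 rows are dropped.

SQL:
SELECT a.product, b.name AS customer
FROM orders a
INNER JOIN customers b ON a.customer_id = b.id

Result:
product  | customer
---------+---------
Laptop   | Rosa    
Notebook | Rosa    
Lamp     | Karen   
Stapler  | George  
Charger  | George  


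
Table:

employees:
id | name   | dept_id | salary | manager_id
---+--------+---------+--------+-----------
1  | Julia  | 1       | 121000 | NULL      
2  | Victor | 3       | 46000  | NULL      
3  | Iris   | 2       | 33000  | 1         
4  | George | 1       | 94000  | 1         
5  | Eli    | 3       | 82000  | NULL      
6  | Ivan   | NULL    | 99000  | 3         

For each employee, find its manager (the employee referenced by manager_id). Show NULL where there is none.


This is a self-join: employees is joined to a second copy of itself, matching each row's manager_id to another row's id. Use LEFT JOIN so rows with manager_id=NULL are kept.
  - employee 1 (Julia): manager_id=NULL -> NULL
  - employee 2 (Victor): manager_id=NULL -> NULL
  - employee 3 (Iris): manager_id=1 -> Julia
  - employee 4 (George): manager_id=1 -> Julia
  - employee 5 (Eli): manager_id=NULL -> NULL
  - employee 6 (Ivan): manager_id=3 -> Iris

SQL:
SELECT a.name AS item, b.name AS manager
FROM employees a
LEFT JOIN employees b ON a.manager_id = b.id

Result:
item   | manager
-------+--------
Julia  | NULL   
Victor | NULL   
Iris   | Julia  
George | Julia  
Eli    | NULL   
Ivan   | Iris   


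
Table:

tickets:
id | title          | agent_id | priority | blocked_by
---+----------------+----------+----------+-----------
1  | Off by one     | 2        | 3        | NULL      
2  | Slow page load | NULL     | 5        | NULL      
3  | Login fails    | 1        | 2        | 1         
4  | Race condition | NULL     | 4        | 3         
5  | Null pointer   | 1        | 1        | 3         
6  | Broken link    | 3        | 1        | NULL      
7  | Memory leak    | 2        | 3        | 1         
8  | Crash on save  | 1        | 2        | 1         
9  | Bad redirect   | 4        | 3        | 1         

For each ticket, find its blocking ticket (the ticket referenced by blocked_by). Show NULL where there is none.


This is a self-join: tickets is joined to a second copy of itself, matching each row's blocked_by to another row's id. Use LEFT JOIN so rows with blocked_by=NULL are kept.
  - ticket 1 (Off by one): blocked_by=NULL -> NULL
  - ticket 2 (Slow page load): blocked_by=NULL -> NULL
  - ticket 3 (Login fails): blocked_by=1 -> Off by one
  - ticket 4 (Race condition): blocked_by=3 -> Login fails
  - ticket 5 (Null pointer): blocked_by=3 -> Login fails
  - ticket 6 (Broken link): blocked_by=NULL -> NULL
  - ticket 7 (Memory leak): blocked_by=1 -> Off by one
  - ticket 8 (Crash on save): blocked_by=1 -> Off by one
  - ticket 9 (Bad redirect): blocked_by=1 -> Off by one

SQL:
SELECT a.title AS item, b.title AS blocked_by
FROM tickets a
LEFT JOIN tickets b ON a.blocked_by = b.id

Result:
item           | blocked_by 
---------------+------------
Off by one     | NULL       
Slow page load | NULL       
Login fails    | Off by one 
Race condition | Login fails
Null pointer   | Login fails
Broken link    | NULL       
Memory leak    | Off by one 
Crash on save  | Off by one 
Bad redirect   | Off by one 


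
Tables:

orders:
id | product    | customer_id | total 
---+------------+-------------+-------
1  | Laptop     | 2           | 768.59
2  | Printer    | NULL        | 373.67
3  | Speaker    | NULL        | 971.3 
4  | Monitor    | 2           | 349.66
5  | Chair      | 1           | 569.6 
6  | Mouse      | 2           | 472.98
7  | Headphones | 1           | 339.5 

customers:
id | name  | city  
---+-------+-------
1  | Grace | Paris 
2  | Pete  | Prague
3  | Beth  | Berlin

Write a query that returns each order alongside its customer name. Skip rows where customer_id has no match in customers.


INNER JOIN keeps only orders rows whose customer_id matches an id in customers. Walk through each order:
  - order 1 (Laptop): customer_id=2 -> matches Pete
  - order 2 (Printer): customer_id=NULL, no match -> dropped
  - order 3 (Speaker): customer_id=NULL, no match -> dropped
  - order 4 (Monitor): customer_id=2 -> matches Pete
  - order 5 (Chair): customer_id=1 -> matches Grace
  - order 6 (Mouse): customer_id=2 -> matches Pete
  - order 7 (Headphones): customer_id=1 -> matches Grace
So 2 of 7 rows are dropped.

SQL:
SELECT a.product, b.name AS customer
FROM orders a
INNER JOIN customers b ON a.customer_id = b.id

Result:
product    | customer
-----------+---------
Laptop     | Pete    
Monitor    | Pete    
Chair      | Grace   
Mouse      | Pete    
Headphones | Grace   


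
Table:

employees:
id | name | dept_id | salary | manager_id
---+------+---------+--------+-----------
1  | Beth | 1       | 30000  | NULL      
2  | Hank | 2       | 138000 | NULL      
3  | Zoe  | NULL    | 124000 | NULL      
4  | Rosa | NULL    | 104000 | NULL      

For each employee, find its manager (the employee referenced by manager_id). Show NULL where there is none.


This is a self-join: employees is joined to a second copy of itself, matching each row's manager_id to another row's id. Use LEFT JOIN so rows with manager_id=NULL are kept.
  - employee 1 (Beth): manager_id=NULL -> NULL
  - employee 2 (Hank): manager_id=NULL -> NULL
  - employee 3 (Zoe): manager_id=NULL -> NULL
  - employee 4 (Rosa): manager_id=NULL -> NULL

SQL:
SELECT a.name AS item, b.name AS manager
FROM employees a
LEFT JOIN employees b ON a.manager_id = b.id

Result:
item | manager
-----+--------
Beth | NULL   
Hank | NULL   
Zoe  | NULL   
Rosa | NULL   


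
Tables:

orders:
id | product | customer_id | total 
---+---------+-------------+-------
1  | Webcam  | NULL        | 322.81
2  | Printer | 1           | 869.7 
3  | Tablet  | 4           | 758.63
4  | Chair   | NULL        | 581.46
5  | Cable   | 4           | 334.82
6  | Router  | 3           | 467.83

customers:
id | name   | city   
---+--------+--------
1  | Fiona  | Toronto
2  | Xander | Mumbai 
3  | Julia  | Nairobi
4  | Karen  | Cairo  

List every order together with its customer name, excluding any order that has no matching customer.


INNER JOIN keeps only orders rows whose customer_id matches an id in customers. Walk through each order:
  - order 1 (Webcam): customer_id=NULL, no match -> dropped
  - order 2 (Printer): customer_id=1 -> matches Fiona
  - order 3 (Tablet): customer_id=4 -> matches Karen
  - order 4 (Chair): customer_id=NULL, no match -> dropped
  - order 5 (Cable): customer_id=4 -> matches Karen
  - order 6 (Router): customer_id=3 -> matches Julia
So 2 of 6 rows are dropped.

SQL:
SELECT a.product, b.name AS customer
FROM orders a
INNER JOIN customers b ON a.customer_id = b.id

Result:
product | customer
--------+---------
Printer | Fiona   
Tablet  | Karen   
Cable   | Karen   
Router  | Julia   


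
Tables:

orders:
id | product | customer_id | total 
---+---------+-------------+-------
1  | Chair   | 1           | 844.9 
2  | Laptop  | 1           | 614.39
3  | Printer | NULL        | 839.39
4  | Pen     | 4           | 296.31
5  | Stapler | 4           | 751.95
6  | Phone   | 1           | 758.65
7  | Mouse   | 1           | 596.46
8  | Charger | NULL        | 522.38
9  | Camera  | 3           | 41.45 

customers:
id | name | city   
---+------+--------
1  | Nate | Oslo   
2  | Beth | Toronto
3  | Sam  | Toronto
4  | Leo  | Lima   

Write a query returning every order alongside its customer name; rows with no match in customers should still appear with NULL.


LEFT JOIN keeps every row from orders (the left table); where customer_id has no match in customers, the customer columns become NULL. Walk through each order:
  - order 1 (Chair): customer_id=1 -> matches Nate
  - order 2 (Laptop): customer_id=1 -> matches Nate
  - order 3 (Printer): customer_id=NULL, no match -> kept with NULL
  - order 4 (Pen): customer_id=4 -> matches Leo
  - order 5 (Stapler): customer_id=4 -> matches Leo
  - order 6 (Phone): customer_id=1 -> matches Nate
  - order 7 (Mouse): customer_id=1 -> matches Nate
  - order 8 (Charger): customer_id=NULL, no match -> kept with NULL
  - order 9 (Camera): customer_id=3 -> matches Sam
All 9 rows appear; 2 have NULL customer.

SQL:
SELECT a.product, b.name AS customer
FROM orders a
LEFT JOIN customers b ON a.customer_id = b.id

Result:
product | customer
--------+---------
Chair   | Nate    
Laptop  | Nate    
Printer | NULL    
Pen     | Leo     
Stapler | Leo     
Phone   | Nate    
Mouse   | Nate    
Charger | NULL    
Camera  | Sam     


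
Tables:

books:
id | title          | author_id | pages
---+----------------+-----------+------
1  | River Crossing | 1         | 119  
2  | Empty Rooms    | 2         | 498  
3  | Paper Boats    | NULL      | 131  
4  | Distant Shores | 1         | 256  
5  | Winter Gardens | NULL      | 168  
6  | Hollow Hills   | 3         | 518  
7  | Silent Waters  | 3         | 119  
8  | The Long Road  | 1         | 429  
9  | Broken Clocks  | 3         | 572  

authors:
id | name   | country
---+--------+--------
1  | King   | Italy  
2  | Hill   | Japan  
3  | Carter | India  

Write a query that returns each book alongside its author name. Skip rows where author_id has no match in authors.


INNER JOIN keeps only books rows whose author_id matches an id in authors. Walk through each book:
  - book 1 (River Crossing): author_id=1 -> matches King
  - book 2 (Empty Rooms): author_id=2 -> matches Hill
  - book 3 (Paper Boats): author_id=NULL, no match -> dropped
  - book 4 (Distant Shores): author_id=1 -> matches King
  - book 5 (Winter Gardens): author_id=NULL, no match -> dropped
  - book 6 (Hollow Hills): author_id=3 -> matches Carter
  - book 7 (Silent Waters): author_id=3 -> matches Carter
  - book 8 (The Long Road): author_id=1 -> matches King
  - book 9 (Broken Clocks): author_id=3 -> matches Carter
So 2 of 9 rows are dropped.

SQL:
SELECT a.title, b.name AS author
FROM books a
INNER JOIN authors b ON a.author_id = b.id

Result:
title          | author
---------------+-------
River Crossing | King  
Empty Rooms    | Hill  
Distant Shores | King  
Hollow Hills   | Carter
Silent Waters  | Carter
The Long Road  | King  
Broken Clocks  | Carter


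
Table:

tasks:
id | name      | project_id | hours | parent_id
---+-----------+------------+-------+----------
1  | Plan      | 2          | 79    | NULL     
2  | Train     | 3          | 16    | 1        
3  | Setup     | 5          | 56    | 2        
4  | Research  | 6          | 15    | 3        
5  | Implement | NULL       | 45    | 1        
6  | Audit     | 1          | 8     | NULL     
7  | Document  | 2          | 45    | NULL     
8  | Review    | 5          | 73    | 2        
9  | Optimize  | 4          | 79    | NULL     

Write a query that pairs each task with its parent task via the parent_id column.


This is a self-join: tasks is joined to a second copy of itself, matching each row's parent_id to another row's id. Use LEFT JOIN so rows with parent_id=NULL are kept.
  - task 1 (Plan): parent_id=NULL -> NULL
  - task 2 (Train): parent_id=1 -> Plan
  - task 3 (Setup): parent_id=2 -> Train
  - task 4 (Research): parent_id=3 -> Setup
  - task 5 (Implement): parent_id=1 -> Plan
  - task 6 (Audit): parent_id=NULL -> NULL
  - task 7 (Document): parent_id=NULL -> NULL
  - task 8 (Review): parent_id=2 -> Train
  - task 9 (Optimize): parent_id=NULL -> NULL

SQL:
SELECT a.name AS item, b.name AS parent
FROM tasks a
LEFT JOIN tasks b ON a.parent_id = b.id

Result:
item      | parent
----------+-------
Plan      | NULL  
Train     | Plan  
Setup     | Train 
Research  | Setup 
Implement | Plan  
Audit     | NULL  
Document  | NULL  
Review    | Train 
Optimize  | NULL  


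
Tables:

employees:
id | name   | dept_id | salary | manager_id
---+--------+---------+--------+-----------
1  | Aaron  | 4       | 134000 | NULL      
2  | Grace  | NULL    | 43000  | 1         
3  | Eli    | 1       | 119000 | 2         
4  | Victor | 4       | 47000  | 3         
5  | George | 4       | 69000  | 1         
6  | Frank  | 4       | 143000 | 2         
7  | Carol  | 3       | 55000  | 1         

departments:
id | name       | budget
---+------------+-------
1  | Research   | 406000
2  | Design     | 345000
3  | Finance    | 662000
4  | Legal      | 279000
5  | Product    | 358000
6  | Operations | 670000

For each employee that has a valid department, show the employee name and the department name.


INNER JOIN keeps only employees rows whose dept_id matches an id in departments. Walk through each employee:
  - employee 1 (Aaron): dept_id=4 -> matches Legal
  - employee 2 (Grace): dept_id=NULL, no match -> dropped
  - employee 3 (Eli): dept_id=1 -> matches Research
  - employee 4 (Victor): dept_id=4 -> matches Legal
  - employee 5 (George): dept_id=4 -> matches Legal
  - employee 6 (Frank): dept_id=4 -> matches Legal
  - employee 7 (Carol): dept_id=3 -> matches Finance
So 1 of 7 rows is dropped.

SQL:
SELECT a.name, b.name AS department
FROM employees a
INNER JOIN departments b ON a.dept_id = b.id

Result:
name   | department
-------+-----------
Aaron  | Legal     
Eli    | Research  
Victor | Legal     
George | Legal     
Frank  | Legal     
Carol  | Finance   


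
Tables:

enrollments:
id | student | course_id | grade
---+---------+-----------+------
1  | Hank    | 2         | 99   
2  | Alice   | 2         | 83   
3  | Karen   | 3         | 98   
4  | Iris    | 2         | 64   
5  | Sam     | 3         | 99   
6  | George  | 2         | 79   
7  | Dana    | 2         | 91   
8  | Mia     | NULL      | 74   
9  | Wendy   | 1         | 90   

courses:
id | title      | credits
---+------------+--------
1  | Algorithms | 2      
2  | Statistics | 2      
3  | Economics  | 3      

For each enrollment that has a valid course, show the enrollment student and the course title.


INNER JOIN keeps only enrollments rows whose course_id matches an id in courses. Walk through each enrollment:
  - enrollment 1 (Hank): course_id=2 -> matches Statistics
  - enrollment 2 (Alice): course_id=2 -> matches Statistics
  - enrollment 3 (Karen): course_id=3 -> matches Economics
  - enrollment 4 (Iris): course_id=2 -> matches Statistics
  - enrollment 5 (Sam): course_id=3 -> matches Economics
  - enrollment 6 (George): course_id=2 -> matches Statistics
  - enrollment 7 (Dana): course_id=2 -> matches Statistics
  - enrollment 8 (Mia): course_id=NULL, no match -> dropped
  - enrollment 9 (Wendy): course_id=1 -> matches Algorithms
So 1 of 9 rows is dropped.

SQL:
SELECT a.student, b.title AS course
FROM enrollments a
INNER JOIN courses b ON a.course_id = b.id

Result:
student | course    
--------+-----------
Hank    | Statistics
Alice   | Statistics
Karen   | Economics 
Iris    | Statistics
Sam     | Economics 
George  | Statistics
Dana    | Statistics
Wendy   | Algorithms
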